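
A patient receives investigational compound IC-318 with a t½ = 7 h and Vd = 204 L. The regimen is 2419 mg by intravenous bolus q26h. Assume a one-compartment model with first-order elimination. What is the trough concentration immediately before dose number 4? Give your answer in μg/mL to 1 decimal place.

1.0 μg/mL

f = (1/2)^(τ/t½) = (1/2)^(26/7) ≈ 0.0762.
C₀ = D/Vd = 2419/204 ≈ 11.858 μg/mL.
Before the 4th dose, 3 doses have been given. Superposition: Cmin = C₀·(f + f² + … + f^3).
≈ 11.858 × (0.0762 + 0.0058 + 0.0004) ≈ 11.858 × 0.0824 ≈ 0.977 μg/mL.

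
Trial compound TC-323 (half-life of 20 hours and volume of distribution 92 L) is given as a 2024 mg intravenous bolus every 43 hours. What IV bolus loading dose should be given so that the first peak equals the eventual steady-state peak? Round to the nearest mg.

2613 mg

f = (1/2)^(43/20) ≈ 0.225313; accumulation ratio R = 1/(1−f) ≈ 1.29084.
Loading dose to hit Cmax,ss on first dose: D_load = D_maint·R ≈ 2024 × 1.29084 ≈ 2612.66 mg.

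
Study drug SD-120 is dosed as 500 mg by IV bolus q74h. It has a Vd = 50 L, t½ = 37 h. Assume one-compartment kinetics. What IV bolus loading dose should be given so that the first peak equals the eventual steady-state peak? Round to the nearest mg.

f = (1/2)^(74/37) ≈ 0.250000; accumulation ratio R = 1/(1−f) ≈ 1.33333.
Loading dose to hit Cmax,ss on first dose: D_load = D_maint·R ≈ 500 × 1.33333 ≈ 666.66 mg.

667 mg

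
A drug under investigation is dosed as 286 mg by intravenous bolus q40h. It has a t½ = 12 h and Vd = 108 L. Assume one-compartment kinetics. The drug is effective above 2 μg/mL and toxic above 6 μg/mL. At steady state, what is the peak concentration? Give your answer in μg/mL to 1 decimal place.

τ/t½ = 40/12 ≈ 3.3333, so fraction remaining f = (1/2)^(40/12) ≈ 0.0992.
Accumulation ratio R = 1/(1 − f) ≈ 1/0.9008 ≈ 1.1101.
Each bolus raises the concentration by D/Vd = 286/108 ≈ 2.648 μg/mL.
Steady-state peak Cmax,ss = C₀·R ≈ 2.648 × 1.1101 ≈ 2.940 μg/mL.
Peak 2.9 μg/mL vs MTC 6 μg/mL: below toxic threshold.

2.9 μg/mL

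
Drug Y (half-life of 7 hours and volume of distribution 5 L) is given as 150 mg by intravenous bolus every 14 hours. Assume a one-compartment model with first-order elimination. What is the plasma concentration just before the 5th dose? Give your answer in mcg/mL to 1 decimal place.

f = (1/2)^(τ/t½) = (1/2)^(14/7) ≈ 0.2500.
C₀ = D/Vd = 150/5 ≈ 30.000 mcg/mL.
Before the 5th dose, 4 doses have been given. Superposition: Cmin = C₀·(f + f² + … + f^4).
≈ 30.000 × (0.2500 + 0.0625 + 0.0156 + 0.0039) ≈ 30.000 × 0.3320 ≈ 9.960 mcg/mL.

10.0 mcg/mL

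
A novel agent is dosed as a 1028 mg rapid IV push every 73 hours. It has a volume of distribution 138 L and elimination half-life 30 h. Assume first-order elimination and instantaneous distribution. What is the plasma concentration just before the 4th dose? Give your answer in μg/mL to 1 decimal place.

f = (1/2)^(τ/t½) = (1/2)^(73/30) ≈ 0.1851.
C₀ = D/Vd = 1028/138 ≈ 7.449 μg/mL.
Before the 4th dose, 3 doses have been given. Superposition: Cmin = C₀·(f + f² + … + f^3).
≈ 7.449 × (0.1851 + 0.0343 + 0.0063) ≈ 7.449 × 0.2257 ≈ 1.681 μg/mL.

1.7 μg/mL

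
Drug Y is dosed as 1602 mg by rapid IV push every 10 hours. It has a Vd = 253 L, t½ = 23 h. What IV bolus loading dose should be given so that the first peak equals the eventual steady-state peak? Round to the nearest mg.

f = (1/2)^(10/23) ≈ 0.739805; accumulation ratio R = 1/(1−f) ≈ 3.84327.
Loading dose to hit Cmax,ss on first dose: D_load = D_maint·R ≈ 1602 × 3.84327 ≈ 6156.92 mg.

6157 mg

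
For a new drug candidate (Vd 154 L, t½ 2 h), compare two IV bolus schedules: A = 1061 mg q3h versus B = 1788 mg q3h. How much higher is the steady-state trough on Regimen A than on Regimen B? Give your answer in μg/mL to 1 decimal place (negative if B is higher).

-2.6 μg/mL

Regimen A: f = (1/2)^(3/2) ≈ 0.3536; Cmin,ss = (1061/154)·f/(1−f) ≈ 3.769 μg/mL.
Regimen B: f = (1/2)^(3/2) ≈ 0.3536; Cmin,ss = (1788/154)·f/(1−f) ≈ 6.351 μg/mL.
Difference ≈ 3.769 − 6.351 ≈ -2.582 μg/mL.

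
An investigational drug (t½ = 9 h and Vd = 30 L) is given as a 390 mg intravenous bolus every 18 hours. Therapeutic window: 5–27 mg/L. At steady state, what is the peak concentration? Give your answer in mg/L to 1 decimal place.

17.3 mg/L

τ = 18 h = 2 half-lives, so f = (1/2)^2 = 0.25.
Accumulation ratio R = 1/(1 − f) = 1/0.75 = 4/3.
Single-dose peak C₀ = D/Vd = 390/30 = 13 mg/L.
Steady-state peak Cmax,ss = C₀·R = 13 × 4/3 ≈ 17.333 mg/L.
Peak 17.3 mg/L vs MTC 27 mg/L: below toxic threshold.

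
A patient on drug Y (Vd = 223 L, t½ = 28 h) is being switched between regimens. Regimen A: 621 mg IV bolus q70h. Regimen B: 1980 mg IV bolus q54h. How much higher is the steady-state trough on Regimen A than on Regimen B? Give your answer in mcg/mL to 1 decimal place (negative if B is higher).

-2.6 mcg/mL

Regimen A: f = (1/2)^(70/28) ≈ 0.1768; Cmin,ss = (621/223)·f/(1−f) ≈ 0.598 mcg/mL.
Regimen B: f = (1/2)^(54/28) ≈ 0.2627; Cmin,ss = (1980/223)·f/(1−f) ≈ 3.164 mcg/mL.
Difference ≈ 0.598 − 3.164 ≈ -2.566 mcg/mL.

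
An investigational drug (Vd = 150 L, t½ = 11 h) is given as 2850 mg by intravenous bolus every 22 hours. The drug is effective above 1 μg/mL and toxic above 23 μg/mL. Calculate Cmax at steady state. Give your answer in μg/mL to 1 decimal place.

25.3 μg/mL

The dosing interval is 2 half-lives, so f = 2^(−2) = 0.25.
At steady state, R = 1/(1 − 0.25) = 4/3.
Single-dose peak C₀ = D/Vd = 2850/150 = 19 μg/mL.
Steady-state peak Cmax,ss = C₀·R = 19 × 4/3 ≈ 25.333 μg/mL.
Peak 25.3 μg/mL vs MTC 23 μg/mL: exceeds toxic threshold.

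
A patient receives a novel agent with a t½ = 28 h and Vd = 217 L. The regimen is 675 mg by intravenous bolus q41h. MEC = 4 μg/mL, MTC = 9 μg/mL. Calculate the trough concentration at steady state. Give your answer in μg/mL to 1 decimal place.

1.8 μg/mL

τ/t½ = 41/28 ≈ 1.4643, so fraction remaining f = (1/2)^(41/28) ≈ 0.3624.
At steady state, accumulation factor R = 1/(1 − e^(−kτ)) ≈ 1.5684.
Each bolus raises the concentration by D/Vd = 675/217 ≈ 3.111 μg/mL.
Steady-state peak Cmax,ss = C₀·R ≈ 3.111 × 1.5684 ≈ 4.879 μg/mL.
Steady-state trough Cmin,ss = Cmax,ss·f ≈ 4.879 × 0.3624 ≈ 1.768 μg/mL.
Trough 1.8 μg/mL vs MEC 4 μg/mL: subtherapeutic.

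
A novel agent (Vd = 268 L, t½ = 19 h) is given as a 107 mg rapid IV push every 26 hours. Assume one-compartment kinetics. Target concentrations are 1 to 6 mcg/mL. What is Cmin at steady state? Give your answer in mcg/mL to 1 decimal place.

0.3 mcg/mL

τ/t½ = 26/19 ≈ 1.3684, so fraction remaining f = (1/2)^(26/19) ≈ 0.3873.
Single-dose peak C₀ = D/Vd = 107/268 ≈ 0.399 mcg/mL.
Steady-state trough Cmin,ss = C₀·f/(1−f) ≈ 0.399 × 0.3873/0.6127 ≈ 0.252 mcg/mL.
Trough 0.3 mcg/mL vs MEC 1 mcg/mL: subtherapeutic.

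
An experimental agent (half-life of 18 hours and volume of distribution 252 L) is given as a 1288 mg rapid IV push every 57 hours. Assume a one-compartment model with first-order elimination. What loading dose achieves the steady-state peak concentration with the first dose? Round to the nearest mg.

f = (1/2)^(57/18) ≈ 0.111362; accumulation ratio R = 1/(1−f) ≈ 1.12532.
Loading dose to hit Cmax,ss on first dose: D_load = D_maint·R ≈ 1288 × 1.12532 ≈ 1449.41 mg.

1449 mg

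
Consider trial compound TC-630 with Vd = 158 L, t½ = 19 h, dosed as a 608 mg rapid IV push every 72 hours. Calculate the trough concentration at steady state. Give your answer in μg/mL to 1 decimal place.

k = ln2/t½ = ln2/19 ≈ 0.036481 h⁻¹; fraction remaining f = e^(−kτ) = e^(−0.036481×72) ≈ 0.0723.
At steady state, accumulation factor R = 1/(1 − e^(−kτ)) ≈ 1.0779.
Each bolus raises the concentration by D/Vd = 608/158 ≈ 3.848 μg/mL.
Steady-state peak Cmax,ss = C₀·R ≈ 3.848 × 1.0779 ≈ 4.148 μg/mL.
One interval later, Cmin,ss = Cmax,ss·e^(−kτ) ≈ 4.148 × 0.0723 ≈ 0.300 μg/mL.

0.3 μg/mL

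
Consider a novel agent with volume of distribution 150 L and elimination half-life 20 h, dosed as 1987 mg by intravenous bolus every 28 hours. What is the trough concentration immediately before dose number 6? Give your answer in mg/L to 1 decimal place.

8.0 mg/L

f = (1/2)^(τ/t½) = (1/2)^(28/20) ≈ 0.3789.
C₀ = D/Vd = 1987/150 ≈ 13.247 mg/L.
Before the 6th dose, 5 doses have been given. Superposition: Cmin = C₀·(f + f² + … + f^5).
≈ 13.247 × (0.3789 + 0.1436 + 0.0544 + 0.0206 + 0.0078) ≈ 13.247 × 0.6053 ≈ 8.018 mg/L.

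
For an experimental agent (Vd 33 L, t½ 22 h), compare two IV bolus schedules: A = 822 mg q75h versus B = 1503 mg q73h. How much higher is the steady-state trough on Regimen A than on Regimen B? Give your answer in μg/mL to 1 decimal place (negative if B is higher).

-2.5 μg/mL

Regimen A: f = (1/2)^(75/22) ≈ 0.0941; Cmin,ss = (822/33)·f/(1−f) ≈ 2.587 μg/mL.
Regimen B: f = (1/2)^(73/22) ≈ 0.1003; Cmin,ss = (1503/33)·f/(1−f) ≈ 5.077 μg/mL.
Difference ≈ 2.587 − 5.077 ≈ -2.490 μg/mL.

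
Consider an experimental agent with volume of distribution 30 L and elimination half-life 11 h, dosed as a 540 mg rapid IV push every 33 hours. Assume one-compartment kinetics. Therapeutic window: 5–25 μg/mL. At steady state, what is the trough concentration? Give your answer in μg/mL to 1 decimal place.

2.6 μg/mL

τ = 33 h = 3 half-lives, so f = (1/2)^3 = 0.125.
Accumulation ratio R = 1/(1 − f) = 1/0.875 = 8/7.
Single-dose peak C₀ = D/Vd = 540/30 = 18 μg/mL.
Steady-state peak Cmax,ss = C₀·R = 18 × 8/7 ≈ 20.571 μg/mL.
Steady-state trough Cmin,ss = Cmax,ss·f ≈ 20.571 × 0.125 ≈ 2.571 μg/mL.
Trough 2.6 μg/mL vs MEC 5 μg/mL: subtherapeutic.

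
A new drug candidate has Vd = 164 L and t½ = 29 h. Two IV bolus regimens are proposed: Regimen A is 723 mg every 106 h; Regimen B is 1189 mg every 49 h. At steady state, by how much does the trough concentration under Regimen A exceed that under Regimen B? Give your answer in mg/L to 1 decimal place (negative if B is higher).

Regimen A: f = (1/2)^(106/29) ≈ 0.0794; Cmin,ss = (723/164)·f/(1−f) ≈ 0.380 mg/L.
Regimen B: f = (1/2)^(49/29) ≈ 0.3100; Cmin,ss = (1189/164)·f/(1−f) ≈ 3.257 mg/L.
Difference ≈ 0.380 − 3.257 ≈ -2.877 mg/L.

-2.9 mg/L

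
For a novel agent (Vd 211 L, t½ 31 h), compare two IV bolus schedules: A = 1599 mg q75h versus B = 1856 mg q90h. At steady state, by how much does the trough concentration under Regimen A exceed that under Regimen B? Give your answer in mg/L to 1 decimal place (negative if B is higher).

Regimen A: f = (1/2)^(75/31) ≈ 0.1869; Cmin,ss = (1599/211)·f/(1−f) ≈ 1.742 mg/L.
Regimen B: f = (1/2)^(90/31) ≈ 0.1337; Cmin,ss = (1856/211)·f/(1−f) ≈ 1.358 mg/L.
Difference ≈ 1.742 − 1.358 ≈ 0.384 mg/L.

0.4 mg/L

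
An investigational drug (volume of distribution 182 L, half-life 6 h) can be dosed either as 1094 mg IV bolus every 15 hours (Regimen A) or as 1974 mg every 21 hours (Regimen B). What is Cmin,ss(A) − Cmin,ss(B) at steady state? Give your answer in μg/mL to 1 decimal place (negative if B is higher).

Regimen A: f = (1/2)^(15/6) ≈ 0.1768; Cmin,ss = (1094/182)·f/(1−f) ≈ 1.291 μg/mL.
Regimen B: f = (1/2)^(21/6) ≈ 0.0884; Cmin,ss = (1974/182)·f/(1−f) ≈ 1.052 μg/mL.
Difference ≈ 1.291 − 1.052 ≈ 0.239 μg/mL.

0.2 μg/mL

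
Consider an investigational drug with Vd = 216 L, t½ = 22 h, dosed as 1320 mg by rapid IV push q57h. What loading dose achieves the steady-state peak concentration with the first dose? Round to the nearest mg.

1583 mg

f = (1/2)^(57/22) ≈ 0.165981; accumulation ratio R = 1/(1−f) ≈ 1.19901.
Loading dose to hit Cmax,ss on first dose: D_load = D_maint·R ≈ 1320 × 1.19901 ≈ 1582.69 mg.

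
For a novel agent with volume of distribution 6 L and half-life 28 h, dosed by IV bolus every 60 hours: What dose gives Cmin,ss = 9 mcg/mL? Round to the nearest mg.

τ/t½ = 60/28 ≈ 2.1429, so f = (1/2)^(60/28) ≈ 0.226431.
Cmin,ss = (D/Vd)·f/(1−f), so D = Cmin,ss·Vd·(1−f)/f.
D = 9 × 6 × (1−f)/f ≈ 9 × 6 × 3.41636 ≈ 184.48 mg.

184 mg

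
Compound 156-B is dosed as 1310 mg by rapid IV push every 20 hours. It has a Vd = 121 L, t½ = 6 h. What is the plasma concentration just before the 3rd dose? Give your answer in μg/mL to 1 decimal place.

1.2 μg/mL

f = (1/2)^(τ/t½) = (1/2)^(20/6) ≈ 0.0992.
C₀ = D/Vd = 1310/121 ≈ 10.826 μg/mL.
Before the 3rd dose, 2 doses have been given. Superposition: Cmin = C₀·(f + f²).
≈ 10.826 × (0.0992 + 0.0098) ≈ 10.826 × 0.1090 ≈ 1.180 μg/mL.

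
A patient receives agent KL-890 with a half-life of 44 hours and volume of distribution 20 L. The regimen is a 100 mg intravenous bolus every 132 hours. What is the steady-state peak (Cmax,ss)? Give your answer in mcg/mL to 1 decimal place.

5.7 mcg/mL

The dosing interval is 3 half-lives, so f = 2^(−3) = 0.125.
At steady state, R = 1/(1 − 0.125) = 8/7.
Single-dose peak C₀ = D/Vd = 100/20 = 5 mcg/mL.
Steady-state peak Cmax,ss = C₀·R = 5 × 8/7 ≈ 5.714 mcg/mL.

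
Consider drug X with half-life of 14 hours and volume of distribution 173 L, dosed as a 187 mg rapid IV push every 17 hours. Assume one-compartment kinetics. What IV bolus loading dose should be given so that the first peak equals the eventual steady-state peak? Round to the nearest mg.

f = (1/2)^(17/14) ≈ 0.430986; accumulation ratio R = 1/(1−f) ≈ 1.75743.
Loading dose to hit Cmax,ss on first dose: D_load = D_maint·R ≈ 187 × 1.75743 ≈ 328.64 mg.

329 mg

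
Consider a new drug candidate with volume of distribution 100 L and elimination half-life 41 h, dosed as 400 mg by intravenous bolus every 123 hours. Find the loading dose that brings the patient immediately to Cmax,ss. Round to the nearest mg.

457 mg

f = (1/2)^(123/41) ≈ 0.125000; accumulation ratio R = 1/(1−f) ≈ 1.14286.
Loading dose to hit Cmax,ss on first dose: D_load = D_maint·R ≈ 400 × 1.14286 ≈ 457.14 mg.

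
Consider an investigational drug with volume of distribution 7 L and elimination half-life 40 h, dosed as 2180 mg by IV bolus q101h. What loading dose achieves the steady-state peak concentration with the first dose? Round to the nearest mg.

f = (1/2)^(101/40) ≈ 0.173740; accumulation ratio R = 1/(1−f) ≈ 1.21027.
Loading dose to hit Cmax,ss on first dose: D_load = D_maint·R ≈ 2180 × 1.21027 ≈ 2638.39 mg.

2638 mg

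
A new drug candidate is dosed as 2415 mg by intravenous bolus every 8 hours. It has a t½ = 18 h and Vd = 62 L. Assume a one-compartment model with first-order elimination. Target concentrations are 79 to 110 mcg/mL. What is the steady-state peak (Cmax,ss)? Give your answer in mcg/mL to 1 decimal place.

146.9 mcg/mL

Over one 8-h interval, 8/18 ≈ 0.44444 half-lives elapse, leaving f ≈ 0.7349 of each dose.
At steady state, accumulation factor R = 1/(1 − e^(−kτ)) ≈ 3.7722.
Each bolus raises the concentration by D/Vd = 2415/62 ≈ 38.952 mcg/mL.
Cmax,ss = C₀/(1 − f) ≈ 38.952/0.2651 ≈ 146.933 mcg/mL.
Peak 146.9 mcg/mL vs MTC 110 mcg/mL: exceeds toxic threshold.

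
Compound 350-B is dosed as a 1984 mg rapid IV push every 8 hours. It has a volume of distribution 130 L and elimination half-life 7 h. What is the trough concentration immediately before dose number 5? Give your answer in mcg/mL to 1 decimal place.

f = (1/2)^(τ/t½) = (1/2)^(8/7) ≈ 0.4529.
C₀ = D/Vd = 1984/130 ≈ 15.262 mcg/mL.
Before the 5th dose, 4 doses have been given. Superposition: Cmin = C₀·(f + f² + … + f^4).
≈ 15.262 × (0.4529 + 0.2051 + 0.0929 + 0.0421) ≈ 15.262 × 0.7930 ≈ 12.103 mcg/mL.

12.1 mcg/mL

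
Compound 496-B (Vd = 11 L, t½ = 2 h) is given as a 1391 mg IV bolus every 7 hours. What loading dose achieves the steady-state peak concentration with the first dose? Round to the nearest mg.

1526 mg

f = (1/2)^(7/2) ≈ 0.088388; accumulation ratio R = 1/(1−f) ≈ 1.09696.
Loading dose to hit Cmax,ss on first dose: D_load = D_maint·R ≈ 1391 × 1.09696 ≈ 1525.87 mg.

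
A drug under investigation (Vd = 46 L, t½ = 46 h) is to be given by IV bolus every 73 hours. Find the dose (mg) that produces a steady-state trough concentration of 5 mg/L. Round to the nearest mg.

461 mg

τ/t½ = 73/46 ≈ 1.587, so f = (1/2)^(73/46) ≈ 0.332873.
Cmin,ss = (D/Vd)·f/(1−f), so D = Cmin,ss·Vd·(1−f)/f.
D = 5 × 46 × (1−f)/f ≈ 5 × 46 × 2.00415 ≈ 460.95 mg.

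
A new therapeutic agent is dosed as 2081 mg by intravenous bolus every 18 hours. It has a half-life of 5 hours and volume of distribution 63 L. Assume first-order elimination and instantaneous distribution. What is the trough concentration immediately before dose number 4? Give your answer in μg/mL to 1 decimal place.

f = (1/2)^(τ/t½) = (1/2)^(18/5) ≈ 0.0825.
C₀ = D/Vd = 2081/63 ≈ 33.032 μg/mL.
Before the 4th dose, 3 doses have been given. Superposition: Cmin = C₀·(f + f² + … + f^3).
≈ 33.032 × (0.0825 + 0.0068 + 0.0006) ≈ 33.032 × 0.0899 ≈ 2.970 μg/mL.

3.0 μg/mL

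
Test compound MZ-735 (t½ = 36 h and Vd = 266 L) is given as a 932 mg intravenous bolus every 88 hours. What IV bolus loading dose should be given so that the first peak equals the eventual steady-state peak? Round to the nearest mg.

f = (1/2)^(88/36) ≈ 0.183717; accumulation ratio R = 1/(1−f) ≈ 1.22507.
Loading dose to hit Cmax,ss on first dose: D_load = D_maint·R ≈ 932 × 1.22507 ≈ 1141.77 mg.

1142 mg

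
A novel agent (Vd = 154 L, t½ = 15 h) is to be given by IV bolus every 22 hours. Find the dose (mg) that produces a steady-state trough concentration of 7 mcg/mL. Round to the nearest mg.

1901 mg

τ/t½ = 22/15 ≈ 1.4667, so f = (1/2)^(22/15) ≈ 0.361817.
Cmin,ss = (D/Vd)·f/(1−f), so D = Cmin,ss·Vd·(1−f)/f.
D = 7 × 154 × (1−f)/f ≈ 7 × 154 × 1.76383 ≈ 1901.41 mg.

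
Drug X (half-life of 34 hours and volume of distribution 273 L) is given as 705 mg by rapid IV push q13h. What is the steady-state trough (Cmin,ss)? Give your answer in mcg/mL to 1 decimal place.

Over one 13-h interval, 13/34 ≈ 0.38235 half-lives elapse, leaving f ≈ 0.7672 of each dose.
At steady state, accumulation factor R = 1/(1 − e^(−kτ)) ≈ 4.2955.
Each bolus raises the concentration by D/Vd = 705/273 ≈ 2.582 mcg/mL.
Cmax,ss = C₀/(1 − f) ≈ 2.582/0.2328 ≈ 11.091 mcg/mL.
One interval later, Cmin,ss = Cmax,ss·e^(−kτ) ≈ 11.091 × 0.7672 ≈ 8.509 mcg/mL.

8.5 mcg/mL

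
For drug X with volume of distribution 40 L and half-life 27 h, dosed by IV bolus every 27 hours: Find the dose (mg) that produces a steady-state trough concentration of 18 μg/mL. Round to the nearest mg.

τ/t½ = 27/27 ≈ 1, so f = (1/2)^(27/27) ≈ 0.500000.
Cmin,ss = (D/Vd)·f/(1−f), so D = Cmin,ss·Vd·(1−f)/f.
D = 18 × 40 × (1−f)/f ≈ 18 × 40 × 1.00000 ≈ 720.00 mg.

720 mg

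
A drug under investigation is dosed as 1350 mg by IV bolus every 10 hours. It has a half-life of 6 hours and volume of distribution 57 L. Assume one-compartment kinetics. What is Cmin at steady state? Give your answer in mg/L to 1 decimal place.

k = ln2/t½ = ln2/6 ≈ 0.115525 h⁻¹; fraction remaining f = e^(−kτ) = e^(−0.115525×10) ≈ 0.3150.
Accumulation ratio R = 1/(1 − f) ≈ 1/0.6850 ≈ 1.4599.
Each bolus raises the concentration by D/Vd = 1350/57 ≈ 23.684 mg/L.
Cmax,ss = C₀/(1 − f) ≈ 23.684/0.6850 ≈ 34.575 mg/L.
One interval later, Cmin,ss = Cmax,ss·e^(−kτ) ≈ 34.575 × 0.3150 ≈ 10.891 mg/L.

10.9 mg/L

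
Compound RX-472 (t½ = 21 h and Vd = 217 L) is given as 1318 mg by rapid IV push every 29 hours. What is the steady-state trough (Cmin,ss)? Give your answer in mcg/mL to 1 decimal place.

k = ln2/t½ = ln2/21 ≈ 0.033007 h⁻¹; fraction remaining f = e^(−kτ) = e^(−0.033007×29) ≈ 0.3840.
Accumulation ratio R = 1/(1 − f) ≈ 1/0.6160 ≈ 1.6234.
Single-dose peak C₀ = D/Vd = 1318/217 ≈ 6.074 mcg/mL.
Steady-state peak Cmax,ss = C₀·R ≈ 6.074 × 1.6234 ≈ 9.861 mcg/mL.
Steady-state trough Cmin,ss = Cmax,ss·f ≈ 9.861 × 0.3840 ≈ 3.787 mcg/mL.

3.8 mcg/mL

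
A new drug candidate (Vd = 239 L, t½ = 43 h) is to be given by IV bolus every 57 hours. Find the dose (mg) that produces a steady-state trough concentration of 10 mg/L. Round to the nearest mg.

τ/t½ = 57/43 ≈ 1.3256, so f = (1/2)^(57/43) ≈ 0.398988.
Cmin,ss = (D/Vd)·f/(1−f), so D = Cmin,ss·Vd·(1−f)/f.
D = 10 × 239 × (1−f)/f ≈ 10 × 239 × 1.50634 ≈ 3600.15 mg.

3600 mg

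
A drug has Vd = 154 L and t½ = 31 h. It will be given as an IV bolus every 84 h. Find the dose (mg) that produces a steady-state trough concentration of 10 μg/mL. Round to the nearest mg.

τ/t½ = 84/31 ≈ 2.7097, so f = (1/2)^(84/31) ≈ 0.152864.
Cmin,ss = (D/Vd)·f/(1−f), so D = Cmin,ss·Vd·(1−f)/f.
D = 10 × 154 × (1−f)/f ≈ 10 × 154 × 5.54176 ≈ 8534.31 mg.

8534 mg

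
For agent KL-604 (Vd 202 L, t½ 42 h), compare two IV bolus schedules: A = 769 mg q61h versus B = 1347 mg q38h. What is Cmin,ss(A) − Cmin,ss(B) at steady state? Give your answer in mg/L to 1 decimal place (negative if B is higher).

-5.5 mg/L

Regimen A: f = (1/2)^(61/42) ≈ 0.3654; Cmin,ss = (769/202)·f/(1−f) ≈ 2.192 mg/L.
Regimen B: f = (1/2)^(38/42) ≈ 0.5341; Cmin,ss = (1347/202)·f/(1−f) ≈ 7.644 mg/L.
Difference ≈ 2.192 − 7.644 ≈ -5.452 mg/L.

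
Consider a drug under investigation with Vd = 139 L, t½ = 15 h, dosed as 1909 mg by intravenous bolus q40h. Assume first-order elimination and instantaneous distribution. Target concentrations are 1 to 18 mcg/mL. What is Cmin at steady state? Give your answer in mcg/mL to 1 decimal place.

2.6 mcg/mL

k = ln2/t½ = ln2/15 ≈ 0.046210 h⁻¹; fraction remaining f = e^(−kτ) = e^(−0.046210×40) ≈ 0.1575.
Accumulation ratio R = 1/(1 − f) ≈ 1/0.8425 ≈ 1.1869.
Single-dose peak C₀ = D/Vd = 1909/139 ≈ 13.734 mcg/mL.
Steady-state peak Cmax,ss = C₀·R ≈ 13.734 × 1.1869 ≈ 16.301 mcg/mL.
Steady-state trough Cmin,ss = Cmax,ss·f ≈ 16.301 × 0.1575 ≈ 2.567 mcg/mL.
Trough 2.6 mcg/mL vs MEC 1 mcg/mL: adequate.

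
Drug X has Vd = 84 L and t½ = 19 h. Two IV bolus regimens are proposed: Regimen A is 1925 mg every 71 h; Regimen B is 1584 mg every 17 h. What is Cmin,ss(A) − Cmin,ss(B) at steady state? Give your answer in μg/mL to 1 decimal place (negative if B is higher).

-20.1 μg/mL

Regimen A: f = (1/2)^(71/19) ≈ 0.0750; Cmin,ss = (1925/84)·f/(1−f) ≈ 1.858 μg/mL.
Regimen B: f = (1/2)^(17/19) ≈ 0.5378; Cmin,ss = (1584/84)·f/(1−f) ≈ 21.942 μg/mL.
Difference ≈ 1.858 − 21.942 ≈ -20.084 μg/mL.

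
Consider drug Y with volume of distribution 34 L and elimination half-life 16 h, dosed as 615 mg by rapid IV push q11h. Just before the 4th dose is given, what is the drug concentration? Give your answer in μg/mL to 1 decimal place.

f = (1/2)^(τ/t½) = (1/2)^(11/16) ≈ 0.6209.
C₀ = D/Vd = 615/34 ≈ 18.088 μg/mL.
Before the 4th dose, 3 doses have been given. Superposition: Cmin = C₀·(f + f² + … + f^3).
≈ 18.088 × (0.6209 + 0.3855 + 0.2394) ≈ 18.088 × 1.2458 ≈ 22.534 μg/mL.

22.5 μg/mL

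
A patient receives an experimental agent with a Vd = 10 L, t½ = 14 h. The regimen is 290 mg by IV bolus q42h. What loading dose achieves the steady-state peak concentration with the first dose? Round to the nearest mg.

331 mg

f = (1/2)^(42/14) ≈ 0.125000; accumulation ratio R = 1/(1−f) ≈ 1.14286.
Loading dose to hit Cmax,ss on first dose: D_load = D_maint·R ≈ 290 × 1.14286 ≈ 331.43 mg.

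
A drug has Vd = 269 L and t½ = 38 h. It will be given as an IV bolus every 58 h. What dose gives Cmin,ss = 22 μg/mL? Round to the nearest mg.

τ/t½ = 58/38 ≈ 1.5263, so f = (1/2)^(58/38) ≈ 0.347163.
Cmin,ss = (D/Vd)·f/(1−f), so D = Cmin,ss·Vd·(1−f)/f.
D = 22 × 269 × (1−f)/f ≈ 22 × 269 × 1.88049 ≈ 11128.74 mg.

11129 mg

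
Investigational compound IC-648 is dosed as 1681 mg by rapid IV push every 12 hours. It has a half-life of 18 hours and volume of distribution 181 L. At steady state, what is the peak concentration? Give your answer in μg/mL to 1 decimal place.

k = ln2/t½ = ln2/18 ≈ 0.038508 h⁻¹; fraction remaining f = e^(−kτ) = e^(−0.038508×12) ≈ 0.6300.
At steady state, accumulation factor R = 1/(1 − e^(−kτ)) ≈ 2.7027.
Single-dose peak C₀ = D/Vd = 1681/181 ≈ 9.287 μg/mL.
Steady-state peak Cmax,ss = C₀·R ≈ 9.287 × 2.7027 ≈ 25.100 μg/mL.

25.1 μg/mL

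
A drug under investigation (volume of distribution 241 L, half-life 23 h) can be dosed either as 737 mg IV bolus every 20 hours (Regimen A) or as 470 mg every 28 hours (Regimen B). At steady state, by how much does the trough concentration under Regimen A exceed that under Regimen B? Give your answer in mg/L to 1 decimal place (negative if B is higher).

2.2 mg/L

Regimen A: f = (1/2)^(20/23) ≈ 0.5473; Cmin,ss = (737/241)·f/(1−f) ≈ 3.697 mg/L.
Regimen B: f = (1/2)^(28/23) ≈ 0.4301; Cmin,ss = (470/241)·f/(1−f) ≈ 1.472 mg/L.
Difference ≈ 3.697 − 1.472 ≈ 2.225 mg/L.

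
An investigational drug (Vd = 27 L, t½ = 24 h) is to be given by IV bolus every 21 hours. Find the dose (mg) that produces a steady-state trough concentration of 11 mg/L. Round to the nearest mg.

248 mg

τ/t½ = 21/24 ≈ 0.875, so f = (1/2)^(21/24) ≈ 0.545254.
Cmin,ss = (D/Vd)·f/(1−f), so D = Cmin,ss·Vd·(1−f)/f.
D = 11 × 27 × (1−f)/f ≈ 11 × 27 × 0.83401 ≈ 247.70 mg.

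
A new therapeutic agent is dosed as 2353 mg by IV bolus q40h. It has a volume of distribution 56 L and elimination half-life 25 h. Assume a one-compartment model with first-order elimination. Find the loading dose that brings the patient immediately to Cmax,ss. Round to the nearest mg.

3511 mg

f = (1/2)^(40/25) ≈ 0.329877; accumulation ratio R = 1/(1−f) ≈ 1.49226.
Loading dose to hit Cmax,ss on first dose: D_load = D_maint·R ≈ 2353 × 1.49226 ≈ 3511.29 mg.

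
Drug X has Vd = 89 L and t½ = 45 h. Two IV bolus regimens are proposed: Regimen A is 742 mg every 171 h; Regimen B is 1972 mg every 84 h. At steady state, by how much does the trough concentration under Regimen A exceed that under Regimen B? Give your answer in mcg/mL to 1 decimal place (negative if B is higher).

-7.7 mcg/mL

Regimen A: f = (1/2)^(171/45) ≈ 0.0718; Cmin,ss = (742/89)·f/(1−f) ≈ 0.645 mcg/mL.
Regimen B: f = (1/2)^(84/45) ≈ 0.2742; Cmin,ss = (1972/89)·f/(1−f) ≈ 8.371 mcg/mL.
Difference ≈ 0.645 − 8.371 ≈ -7.726 mcg/mL.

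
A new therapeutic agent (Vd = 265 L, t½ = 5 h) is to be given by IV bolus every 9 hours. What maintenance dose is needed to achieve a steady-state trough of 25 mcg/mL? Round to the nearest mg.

τ/t½ = 9/5 ≈ 1.8, so f = (1/2)^(9/5) ≈ 0.287175.
Cmin,ss = (D/Vd)·f/(1−f), so D = Cmin,ss·Vd·(1−f)/f.
D = 25 × 265 × (1−f)/f ≈ 25 × 265 × 2.48220 ≈ 16444.58 mg.

16445 mg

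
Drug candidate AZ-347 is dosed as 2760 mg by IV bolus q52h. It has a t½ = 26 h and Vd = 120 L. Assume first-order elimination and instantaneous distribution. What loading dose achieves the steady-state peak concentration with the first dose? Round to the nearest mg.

f = (1/2)^(52/26) ≈ 0.250000; accumulation ratio R = 1/(1−f) ≈ 1.33333.
Loading dose to hit Cmax,ss on first dose: D_load = D_maint·R ≈ 2760 × 1.33333 ≈ 3679.99 mg.

3680 mg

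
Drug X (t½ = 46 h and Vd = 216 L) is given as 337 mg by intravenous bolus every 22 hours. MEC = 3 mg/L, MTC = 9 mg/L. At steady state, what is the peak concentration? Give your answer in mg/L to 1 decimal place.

5.5 mg/L

Over one 22-h interval, 22/46 ≈ 0.47826 half-lives elapse, leaving f ≈ 0.7178 of each dose.
At steady state, accumulation factor R = 1/(1 − e^(−kτ)) ≈ 3.5436.
Single-dose peak C₀ = D/Vd = 337/216 ≈ 1.560 mg/L.
Cmax,ss = C₀/(1 − f) ≈ 1.560/0.2822 ≈ 5.528 mg/L.
Peak 5.5 mg/L vs MTC 9 mg/L: below toxic threshold.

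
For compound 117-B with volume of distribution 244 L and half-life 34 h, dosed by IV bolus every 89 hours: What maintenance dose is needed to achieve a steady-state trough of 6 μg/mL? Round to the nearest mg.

τ/t½ = 89/34 ≈ 2.6176, so f = (1/2)^(89/34) ≈ 0.162933.
Cmin,ss = (D/Vd)·f/(1−f), so D = Cmin,ss·Vd·(1−f)/f.
D = 6 × 244 × (1−f)/f ≈ 6 × 244 × 5.13749 ≈ 7521.29 mg.

7521 mg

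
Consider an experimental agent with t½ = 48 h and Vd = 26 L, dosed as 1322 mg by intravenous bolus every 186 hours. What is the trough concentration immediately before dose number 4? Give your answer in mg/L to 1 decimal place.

3.7 mg/L

f = (1/2)^(τ/t½) = (1/2)^(186/48) ≈ 0.0682.
C₀ = D/Vd = 1322/26 ≈ 50.846 mg/L.
Before the 4th dose, 3 doses have been given. Superposition: Cmin = C₀·(f + f² + … + f^3).
≈ 50.846 × (0.0682 + 0.0047 + 0.0003) ≈ 50.846 × 0.0732 ≈ 3.722 mg/L.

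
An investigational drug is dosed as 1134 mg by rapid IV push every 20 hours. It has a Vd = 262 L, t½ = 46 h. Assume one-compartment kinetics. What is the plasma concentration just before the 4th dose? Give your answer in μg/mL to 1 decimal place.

f = (1/2)^(τ/t½) = (1/2)^(20/46) ≈ 0.7398.
C₀ = D/Vd = 1134/262 ≈ 4.328 μg/mL.
Before the 4th dose, 3 doses have been given. Superposition: Cmin = C₀·(f + f² + … + f^3).
≈ 4.328 × (0.7398 + 0.5473 + 0.4049) ≈ 4.328 × 1.6920 ≈ 7.323 μg/mL.

7.3 μg/mL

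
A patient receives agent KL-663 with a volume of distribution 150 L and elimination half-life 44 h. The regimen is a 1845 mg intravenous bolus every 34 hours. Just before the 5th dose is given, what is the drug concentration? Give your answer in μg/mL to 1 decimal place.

15.3 μg/mL

f = (1/2)^(τ/t½) = (1/2)^(34/44) ≈ 0.5853.
C₀ = D/Vd = 1845/150 ≈ 12.300 μg/mL.
Before the 5th dose, 4 doses have been given. Superposition: Cmin = C₀·(f + f² + … + f^4).
≈ 12.300 × (0.5853 + 0.3426 + 0.2005 + 0.1174) ≈ 12.300 × 1.2458 ≈ 15.323 μg/mL.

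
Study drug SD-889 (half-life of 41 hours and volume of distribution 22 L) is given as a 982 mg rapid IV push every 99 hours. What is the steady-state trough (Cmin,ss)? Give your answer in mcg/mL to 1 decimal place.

k = ln2/t½ = ln2/41 ≈ 0.016906 h⁻¹; fraction remaining f = e^(−kτ) = e^(−0.016906×99) ≈ 0.1876.
Accumulation ratio R = 1/(1 − f) ≈ 1/0.8124 ≈ 1.2309.
Single-dose peak C₀ = D/Vd = 982/22 ≈ 44.636 mcg/mL.
Steady-state peak Cmax,ss = C₀·R ≈ 44.636 × 1.2309 ≈ 54.942 mcg/mL.
Steady-state trough Cmin,ss = Cmax,ss·f ≈ 54.942 × 0.1876 ≈ 10.307 mcg/mL.

10.3 mcg/mL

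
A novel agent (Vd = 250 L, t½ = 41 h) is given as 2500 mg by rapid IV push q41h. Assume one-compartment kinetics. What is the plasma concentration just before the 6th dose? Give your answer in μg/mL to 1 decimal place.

f = (1/2)^(τ/t½) = (1/2)^(41/41) ≈ 0.5000.
C₀ = D/Vd = 2500/250 ≈ 10.000 μg/mL.
Before the 6th dose, 5 doses have been given. Superposition: Cmin = C₀·(f + f² + … + f^5).
≈ 10.000 × (0.5000 + 0.2500 + 0.1250 + 0.0625 + 0.0313) ≈ 10.000 × 0.9688 ≈ 9.688 μg/mL.

9.7 μg/mL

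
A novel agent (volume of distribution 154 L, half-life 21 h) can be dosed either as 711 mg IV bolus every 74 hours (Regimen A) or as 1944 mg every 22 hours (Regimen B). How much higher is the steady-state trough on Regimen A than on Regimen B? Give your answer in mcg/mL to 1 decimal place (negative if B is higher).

Regimen A: f = (1/2)^(74/21) ≈ 0.0869; Cmin,ss = (711/154)·f/(1−f) ≈ 0.439 mcg/mL.
Regimen B: f = (1/2)^(22/21) ≈ 0.4838; Cmin,ss = (1944/154)·f/(1−f) ≈ 11.831 mcg/mL.
Difference ≈ 0.439 − 11.831 ≈ -11.392 mcg/mL.

-11.4 mcg/mL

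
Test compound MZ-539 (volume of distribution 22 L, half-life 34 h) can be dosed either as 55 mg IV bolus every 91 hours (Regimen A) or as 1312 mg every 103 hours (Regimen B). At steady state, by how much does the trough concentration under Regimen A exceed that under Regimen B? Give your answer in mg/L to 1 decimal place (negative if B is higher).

Regimen A: f = (1/2)^(91/34) ≈ 0.1564; Cmin,ss = (55/22)·f/(1−f) ≈ 0.463 mg/L.
Regimen B: f = (1/2)^(103/34) ≈ 0.1225; Cmin,ss = (1312/22)·f/(1−f) ≈ 8.325 mg/L.
Difference ≈ 0.463 − 8.325 ≈ -7.862 mg/L.

-7.9 mg/L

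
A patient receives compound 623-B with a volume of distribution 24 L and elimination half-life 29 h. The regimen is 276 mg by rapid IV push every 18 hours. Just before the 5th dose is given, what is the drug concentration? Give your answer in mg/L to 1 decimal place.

17.6 mg/L

f = (1/2)^(τ/t½) = (1/2)^(18/29) ≈ 0.6504.
C₀ = D/Vd = 276/24 ≈ 11.500 mg/L.
Before the 5th dose, 4 doses have been given. Superposition: Cmin = C₀·(f + f² + … + f^4).
≈ 11.500 × (0.6504 + 0.4230 + 0.2751 + 0.1789) ≈ 11.500 × 1.5274 ≈ 17.565 mg/L.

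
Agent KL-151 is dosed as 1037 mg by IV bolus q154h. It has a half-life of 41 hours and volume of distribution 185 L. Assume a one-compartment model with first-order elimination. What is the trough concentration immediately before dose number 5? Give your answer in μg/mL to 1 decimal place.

f = (1/2)^(τ/t½) = (1/2)^(154/41) ≈ 0.0740.
C₀ = D/Vd = 1037/185 ≈ 5.605 μg/mL.
Before the 5th dose, 4 doses have been given. Superposition: Cmin = C₀·(f + f² + … + f^4).
≈ 5.605 × (0.0740 + 0.0055 + 0.0004 + 0.0000) ≈ 5.605 × 0.0799 ≈ 0.448 μg/mL.

0.4 μg/mL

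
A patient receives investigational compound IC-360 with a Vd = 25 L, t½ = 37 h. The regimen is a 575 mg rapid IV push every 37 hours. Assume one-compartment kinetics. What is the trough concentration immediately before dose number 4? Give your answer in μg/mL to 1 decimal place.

20.1 μg/mL

f = (1/2)^(τ/t½) = (1/2)^(37/37) ≈ 0.5000.
C₀ = D/Vd = 575/25 ≈ 23.000 μg/mL.
Before the 4th dose, 3 doses have been given. Superposition: Cmin = C₀·(f + f² + … + f^3).
≈ 23.000 × (0.5000 + 0.2500 + 0.1250) ≈ 23.000 × 0.8750 ≈ 20.125 μg/mL.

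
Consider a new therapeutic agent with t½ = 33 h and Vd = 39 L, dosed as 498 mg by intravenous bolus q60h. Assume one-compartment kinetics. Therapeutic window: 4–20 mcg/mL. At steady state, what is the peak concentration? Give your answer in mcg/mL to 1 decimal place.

17.8 mcg/mL

τ/t½ = 60/33 ≈ 1.8182, so fraction remaining f = (1/2)^(60/33) ≈ 0.2836.
Accumulation ratio R = 1/(1 − f) ≈ 1/0.7164 ≈ 1.3959.
Each bolus raises the concentration by D/Vd = 498/39 ≈ 12.769 mcg/mL.
Steady-state peak Cmax,ss = C₀·R ≈ 12.769 × 1.3959 ≈ 17.824 mcg/mL.
Peak 17.8 mcg/mL vs MTC 20 mcg/mL: below toxic threshold.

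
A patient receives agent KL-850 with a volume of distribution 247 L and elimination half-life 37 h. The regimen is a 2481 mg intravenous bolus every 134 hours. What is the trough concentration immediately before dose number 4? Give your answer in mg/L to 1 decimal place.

f = (1/2)^(τ/t½) = (1/2)^(134/37) ≈ 0.0812.
C₀ = D/Vd = 2481/247 ≈ 10.045 mg/L.
Before the 4th dose, 3 doses have been given. Superposition: Cmin = C₀·(f + f² + … + f^3).
≈ 10.045 × (0.0812 + 0.0066 + 0.0005) ≈ 10.045 × 0.0883 ≈ 0.887 mg/L.

0.9 mg/L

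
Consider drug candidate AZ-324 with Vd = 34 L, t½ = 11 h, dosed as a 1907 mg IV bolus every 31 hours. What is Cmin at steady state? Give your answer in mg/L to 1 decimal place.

9.3 mg/L

k = ln2/t½ = ln2/11 ≈ 0.063013 h⁻¹; fraction remaining f = e^(−kτ) = e^(−0.063013×31) ≈ 0.1418.
Each bolus raises the concentration by D/Vd = 1907/34 ≈ 56.088 mg/L.
Steady-state trough Cmin,ss = C₀·f/(1−f) ≈ 56.088 × 0.1418/0.8582 ≈ 9.267 mg/L.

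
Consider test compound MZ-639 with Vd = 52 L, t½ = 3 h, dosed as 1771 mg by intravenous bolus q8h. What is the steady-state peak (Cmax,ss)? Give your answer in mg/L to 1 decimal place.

k = ln2/t½ = ln2/3 ≈ 0.231049 h⁻¹; fraction remaining f = e^(−kτ) = e^(−0.231049×8) ≈ 0.1575.
At steady state, accumulation factor R = 1/(1 − e^(−kτ)) ≈ 1.1869.
Each bolus raises the concentration by D/Vd = 1771/52 ≈ 34.058 mg/L.
Steady-state peak Cmax,ss = C₀·R ≈ 34.058 × 1.1869 ≈ 40.423 mg/L.

40.4 mg/L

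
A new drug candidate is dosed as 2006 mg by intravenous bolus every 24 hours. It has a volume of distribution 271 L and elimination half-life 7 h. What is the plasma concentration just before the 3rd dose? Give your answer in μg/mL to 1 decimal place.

f = (1/2)^(τ/t½) = (1/2)^(24/7) ≈ 0.0929.
C₀ = D/Vd = 2006/271 ≈ 7.402 μg/mL.
Before the 3rd dose, 2 doses have been given. Superposition: Cmin = C₀·(f + f²).
≈ 7.402 × (0.0929 + 0.0086) ≈ 7.402 × 0.1015 ≈ 0.751 μg/mL.

0.8 μg/mL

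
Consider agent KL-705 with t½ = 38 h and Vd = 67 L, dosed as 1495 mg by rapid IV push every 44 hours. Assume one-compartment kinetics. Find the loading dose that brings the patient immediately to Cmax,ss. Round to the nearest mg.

2709 mg

f = (1/2)^(44/38) ≈ 0.448166; accumulation ratio R = 1/(1−f) ≈ 1.81214.
Loading dose to hit Cmax,ss on first dose: D_load = D_maint·R ≈ 1495 × 1.81214 ≈ 2709.15 mg.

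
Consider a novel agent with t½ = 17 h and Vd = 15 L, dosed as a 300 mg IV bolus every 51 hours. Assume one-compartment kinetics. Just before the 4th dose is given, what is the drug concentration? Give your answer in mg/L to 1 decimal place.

f = (1/2)^(τ/t½) = (1/2)^(51/17) ≈ 0.1250.
C₀ = D/Vd = 300/15 ≈ 20.000 mg/L.
Before the 4th dose, 3 doses have been given. Superposition: Cmin = C₀·(f + f² + … + f^3).
≈ 20.000 × (0.1250 + 0.0156 + 0.0020) ≈ 20.000 × 0.1426 ≈ 2.852 mg/L.

2.9 mg/L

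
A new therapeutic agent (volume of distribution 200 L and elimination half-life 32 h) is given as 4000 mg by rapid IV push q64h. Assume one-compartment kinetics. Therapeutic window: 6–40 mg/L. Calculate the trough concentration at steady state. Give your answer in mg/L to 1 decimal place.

τ = 64 h = 2 half-lives, so f = (1/2)^2 = 0.25.
At steady state, R = 1/(1 − 0.25) = 4/3.
Single-dose peak C₀ = D/Vd = 4000/200 = 20 mg/L.
Steady-state peak Cmax,ss = C₀·R = 20 × 4/3 ≈ 26.667 mg/L.
Steady-state trough Cmin,ss = Cmax,ss·f ≈ 26.667 × 0.25 ≈ 6.667 mg/L.
Trough 6.7 mg/L vs MEC 6 mg/L: adequate.

6.7 mg/L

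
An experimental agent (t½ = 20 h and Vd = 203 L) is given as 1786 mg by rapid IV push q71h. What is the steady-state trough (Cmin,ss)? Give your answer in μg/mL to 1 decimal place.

0.8 μg/mL

τ/t½ = 71/20 ≈ 3.55, so fraction remaining f = (1/2)^(71/20) ≈ 0.0854.
Accumulation ratio R = 1/(1 − f) ≈ 1/0.9146 ≈ 1.0934.
Each bolus raises the concentration by D/Vd = 1786/203 ≈ 8.798 μg/mL.
Steady-state peak Cmax,ss = C₀·R ≈ 8.798 × 1.0934 ≈ 9.620 μg/mL.
Steady-state trough Cmin,ss = Cmax,ss·f ≈ 9.620 × 0.0854 ≈ 0.822 μg/mL.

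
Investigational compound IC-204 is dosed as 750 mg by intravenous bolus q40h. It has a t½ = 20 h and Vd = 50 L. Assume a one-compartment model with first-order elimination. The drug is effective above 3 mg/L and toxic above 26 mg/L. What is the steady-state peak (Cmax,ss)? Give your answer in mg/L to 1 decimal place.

τ = 40 h = 2 half-lives, so f = (1/2)^2 = 0.25.
At steady state, R = 1/(1 − 0.25) = 4/3.
Single-dose peak C₀ = D/Vd = 750/50 = 15 mg/L.
Steady-state peak Cmax,ss = C₀·R = 15 × 4/3 ≈ 20.000 mg/L.
Peak 20.0 mg/L vs MTC 26 mg/L: below toxic threshold.

20.0 mg/L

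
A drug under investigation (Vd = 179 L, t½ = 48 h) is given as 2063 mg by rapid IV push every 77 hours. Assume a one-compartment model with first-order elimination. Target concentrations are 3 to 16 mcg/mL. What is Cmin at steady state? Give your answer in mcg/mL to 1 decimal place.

5.6 mcg/mL

Over one 77-h interval, 77/48 ≈ 1.6042 half-lives elapse, leaving f ≈ 0.3289 of each dose.
Single-dose peak C₀ = D/Vd = 2063/179 ≈ 11.525 mcg/mL.
Steady-state trough Cmin,ss = C₀·f/(1−f) ≈ 11.525 × 0.3289/0.6711 ≈ 5.648 mcg/mL.
Trough 5.6 mcg/mL vs MEC 3 mcg/mL: adequate.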